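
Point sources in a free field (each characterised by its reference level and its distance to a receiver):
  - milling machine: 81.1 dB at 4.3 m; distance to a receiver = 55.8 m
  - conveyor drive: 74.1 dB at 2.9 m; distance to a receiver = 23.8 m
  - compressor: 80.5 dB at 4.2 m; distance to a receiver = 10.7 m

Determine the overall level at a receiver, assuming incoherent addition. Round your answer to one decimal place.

72.7 dB

Propagate each source to the receiver with L = L_ref − 20·log₁₀(r/r_ref), then add intensities.
milling machine: 81.1 − 20·log₁₀(55.8/4.3) = 81.1 − 22.26 = 58.84 dB.
conveyor drive: 74.1 − 20·log₁₀(23.8/2.9) = 74.1 − 18.28 = 55.82 dB.
compressor: 80.5 − 20·log₁₀(10.7/4.2) = 80.5 − 8.12 = 72.38 dB.
Σ 10^(L/10) = 1.843e+07 → L_total = 10·log₁₀(1.843e+07) = 72.66 dB.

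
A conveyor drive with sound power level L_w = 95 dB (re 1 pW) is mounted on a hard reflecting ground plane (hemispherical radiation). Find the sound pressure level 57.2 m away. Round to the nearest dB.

Free-field hemispherical radiation: L_p = L_w − 10·log₁₀(2π·r²), r = 57.2 m.
2π·r² = 2.056e+04 m², 10·log₁₀ of that is 43.130 dB.
L_p = 95 − 43.130 = 51.87 dB.

52 dB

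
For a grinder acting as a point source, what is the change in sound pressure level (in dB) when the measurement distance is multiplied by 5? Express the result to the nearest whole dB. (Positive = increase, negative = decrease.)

-14 dB

A point source loses 6 dB per doubling of distance; generally ΔL = −20·log₁₀(r₂/r₁).
ΔL = −20·log₁₀(5) = -13.98 dB.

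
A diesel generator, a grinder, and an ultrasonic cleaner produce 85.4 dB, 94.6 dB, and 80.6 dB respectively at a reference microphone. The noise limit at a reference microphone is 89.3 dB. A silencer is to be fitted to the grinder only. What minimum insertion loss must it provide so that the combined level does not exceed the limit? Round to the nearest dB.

9 dB

The untreated sources together contribute 10^(85.4/10) + 10^(80.6/10) = 4.616e+08, i.e. 86.64 dB.
To meet 89.3 dB overall, the treated grinder may contribute at most 10^(89.3/10) − 4.616e+08 = 3.896e+08, i.e. 85.91 dB.
So the grinder must be reduced from 94.6 to 85.91 dB: IL = 8.69 dB.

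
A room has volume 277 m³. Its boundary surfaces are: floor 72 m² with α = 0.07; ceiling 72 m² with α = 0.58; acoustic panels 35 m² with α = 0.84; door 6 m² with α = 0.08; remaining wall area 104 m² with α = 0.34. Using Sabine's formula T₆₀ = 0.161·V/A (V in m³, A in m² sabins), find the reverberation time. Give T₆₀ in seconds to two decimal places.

0.40 s

Summing Sᵢαᵢ: 72·0.07 + 72·0.58 + 35·0.84 + 6·0.08 + 104·0.34 = 112.04 m².
T₆₀ = 0.161·V/A = 0.161·277/112.04 = 0.398 s.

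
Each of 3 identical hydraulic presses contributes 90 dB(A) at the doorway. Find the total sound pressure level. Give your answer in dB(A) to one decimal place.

94.8 dB(A)

With 3 equal, uncorrelated contributions the intensity is 3× that of one unit, giving a rise of 10·log₁₀ 3.
L_total = 90 + 10·log₁₀(3) = 90 + 4.771 = 94.77 dB(A).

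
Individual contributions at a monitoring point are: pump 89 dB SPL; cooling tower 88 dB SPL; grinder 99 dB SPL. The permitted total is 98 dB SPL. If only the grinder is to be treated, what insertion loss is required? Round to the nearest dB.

2 dB

Everything except the grinder sums to 10^(89/10) + 10^(88/10) = 1.425e+09 in linear terms, 91.54 dB SPL.
The limit corresponds to 10^(98/10) = 6.310e+09; subtracting the fixed part leaves 4.884e+09 for the grinder, i.e. 96.89 dB SPL.
Required insertion loss = 99 − 96.89 = 2.11 dB.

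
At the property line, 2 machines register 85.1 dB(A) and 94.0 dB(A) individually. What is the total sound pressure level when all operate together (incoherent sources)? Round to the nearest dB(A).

95 dB(A)

For uncorrelated sources the intensities add, so convert each level to linear form, sum, and take 10·log₁₀ of the total.
Σ 10^(L/10) = 10^(85.1/10) + 10^(94.0/10) = 2.835e+09.
L_total = 10·log₁₀(2.835e+09) = 94.53 dB(A).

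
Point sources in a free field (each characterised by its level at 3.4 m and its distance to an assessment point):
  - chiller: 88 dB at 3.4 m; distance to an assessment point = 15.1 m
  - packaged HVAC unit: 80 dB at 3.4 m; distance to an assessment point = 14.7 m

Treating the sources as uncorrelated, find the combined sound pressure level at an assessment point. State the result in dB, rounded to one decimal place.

Propagate each source to the receiver with L = L_ref − 20·log₁₀(r/r_ref), then add intensities.
chiller: 88 − 20·log₁₀(15.1/3.4) = 88 − 12.95 = 75.05 dB.
packaged HVAC unit: 80 − 20·log₁₀(14.7/3.4) = 80 − 12.72 = 67.28 dB.
Σ 10^(L/10) = 3.734e+07 → L_total = 10·log₁₀(3.734e+07) = 75.72 dB.

75.7 dB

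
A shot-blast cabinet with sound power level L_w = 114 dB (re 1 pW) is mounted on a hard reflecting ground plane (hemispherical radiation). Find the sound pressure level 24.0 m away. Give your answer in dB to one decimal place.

Free-field hemispherical radiation: L_p = L_w − 10·log₁₀(2π·r²), r = 24.0 m.
2π·r² = 3619 m², 10·log₁₀ of that is 35.586 dB.
L_p = 114 − 35.586 = 78.41 dB.

78.4 dB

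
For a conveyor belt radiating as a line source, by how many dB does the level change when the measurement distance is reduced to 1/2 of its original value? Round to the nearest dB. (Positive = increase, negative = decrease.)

+3 dB

Line-source spreading: ΔL = −10·log₁₀(r₂/r₁).
ΔL = −10·log₁₀(0.5) = +3.01 dB.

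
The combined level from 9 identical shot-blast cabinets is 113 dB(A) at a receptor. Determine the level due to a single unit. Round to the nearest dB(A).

103 dB(A)

Dividing the total intensity by 9 lowers the level by 10·log₁₀ 9 = 9.542 dB: L₁ = 113 − 9.542.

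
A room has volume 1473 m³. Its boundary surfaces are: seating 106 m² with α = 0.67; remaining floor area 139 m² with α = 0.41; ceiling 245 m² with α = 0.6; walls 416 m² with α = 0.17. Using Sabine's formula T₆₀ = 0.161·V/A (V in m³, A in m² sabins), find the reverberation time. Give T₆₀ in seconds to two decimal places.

0.69 s

Total absorption A = 106·0.67 + 139·0.41 + 245·0.6 + 416·0.17 = 345.73 m² sabins.
T₆₀ = 0.161 × 1473 / 345.73 = 0.686 s.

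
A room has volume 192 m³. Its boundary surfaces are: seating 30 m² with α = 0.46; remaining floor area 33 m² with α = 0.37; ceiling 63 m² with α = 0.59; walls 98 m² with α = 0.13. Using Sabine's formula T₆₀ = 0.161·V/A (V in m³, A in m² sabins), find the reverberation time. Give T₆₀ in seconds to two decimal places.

Summing Sᵢαᵢ: 30·0.46 + 33·0.37 + 63·0.59 + 98·0.13 = 75.92 m².
T₆₀ = 0.161 × 192 / 75.92 = 0.407 s.

0.41 s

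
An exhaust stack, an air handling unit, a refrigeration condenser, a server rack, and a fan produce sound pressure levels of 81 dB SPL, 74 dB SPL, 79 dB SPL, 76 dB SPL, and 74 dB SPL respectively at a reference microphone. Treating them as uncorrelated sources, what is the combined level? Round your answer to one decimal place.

84.7 dB SPL

Incoherent sources combine by intensity addition: L_total = 10·log₁₀(Σ 10^(L_i/10)).
Σ 10^(L/10) = 10^(81/10) + 10^(74/10) + 10^(79/10) + 10^(76/10) + 10^(74/10) = 2.954e+08.
L_total = 10·log₁₀(2.954e+08) = 84.70 dB SPL.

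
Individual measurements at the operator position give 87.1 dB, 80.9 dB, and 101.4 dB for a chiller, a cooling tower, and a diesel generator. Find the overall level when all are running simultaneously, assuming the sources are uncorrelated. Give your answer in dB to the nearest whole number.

102 dB

Incoherent sources combine by intensity addition: L_total = 10·log₁₀(Σ 10^(L_i/10)).
Σ 10^(L/10) = 10^(87.1/10) + 10^(80.9/10) + 10^(101.4/10) = 1.444e+10.
L_total = 10·log₁₀(1.444e+10) = 101.60 dB.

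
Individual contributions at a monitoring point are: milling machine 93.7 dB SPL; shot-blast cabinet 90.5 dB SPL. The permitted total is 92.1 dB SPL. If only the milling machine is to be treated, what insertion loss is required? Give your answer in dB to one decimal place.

Everything except the milling machine sums to 10^(90.5/10) = 1.122e+09 in linear terms, 90.50 dB SPL.
The limit corresponds to 10^(92.1/10) = 1.622e+09; subtracting the fixed part leaves 4.998e+08 for the milling machine, i.e. 86.99 dB SPL.
So the milling machine must be reduced from 93.7 to 86.99 dB SPL: IL = 6.71 dB.

6.7 dB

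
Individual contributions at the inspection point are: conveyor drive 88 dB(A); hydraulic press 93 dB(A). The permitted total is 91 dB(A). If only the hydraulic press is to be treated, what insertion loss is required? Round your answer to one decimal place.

Everything except the hydraulic press sums to 10^(88/10) = 6.310e+08 in linear terms, 88.00 dB(A).
The limit corresponds to 10^(91/10) = 1.259e+09; subtracting the fixed part leaves 6.280e+08 for the hydraulic press, i.e. 87.98 dB(A).
Required insertion loss = 93 − 87.98 = 5.02 dB.

5.0 dB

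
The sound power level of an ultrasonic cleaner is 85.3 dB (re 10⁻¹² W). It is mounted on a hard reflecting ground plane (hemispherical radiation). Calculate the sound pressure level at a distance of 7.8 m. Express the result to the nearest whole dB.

59 dB

L_p = L_w − 10·log₁₀(2π·r²) with r = 7.8 m.
2π·r² = 382.3 m², 10·log₁₀ of that is 25.824 dB.
L_p = 85.3 − 25.824 = 59.48 dB.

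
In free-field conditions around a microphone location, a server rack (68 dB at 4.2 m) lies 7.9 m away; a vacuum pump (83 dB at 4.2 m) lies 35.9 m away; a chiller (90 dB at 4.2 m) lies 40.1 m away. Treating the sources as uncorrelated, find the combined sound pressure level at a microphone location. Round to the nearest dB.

First find each source's level at the receiver (point-source: −20·log₁₀(r/r_ref)), then combine on an intensity basis.
server rack: 68 − 20·log₁₀(7.9/4.2) = 68 − 5.49 = 62.51 dB.
vacuum pump: 83 − 20·log₁₀(35.9/4.2) = 83 − 18.64 = 64.36 dB.
chiller: 90 − 20·log₁₀(40.1/4.2) = 90 − 19.60 = 70.40 dB.
Σ 10^(L/10) = 1.548e+07 → L_total = 10·log₁₀(1.548e+07) = 71.90 dB.

72 dB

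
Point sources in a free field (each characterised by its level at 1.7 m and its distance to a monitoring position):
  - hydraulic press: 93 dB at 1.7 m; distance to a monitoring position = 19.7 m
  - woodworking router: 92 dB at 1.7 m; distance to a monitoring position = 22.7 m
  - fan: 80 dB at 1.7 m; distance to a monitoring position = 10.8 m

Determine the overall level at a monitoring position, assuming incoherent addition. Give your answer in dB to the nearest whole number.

First find each source's level at the receiver (point-source: −20·log₁₀(r/r_ref)), then combine on an intensity basis.
hydraulic press: 93 − 20·log₁₀(19.7/1.7) = 93 − 21.28 = 71.72 dB.
woodworking router: 92 − 20·log₁₀(22.7/1.7) = 92 − 22.51 = 69.49 dB.
fan: 80 − 20·log₁₀(10.8/1.7) = 80 − 16.06 = 63.94 dB.
Σ 10^(L/10) = 2.622e+07 → L_total = 10·log₁₀(2.622e+07) = 74.19 dB.

74 dB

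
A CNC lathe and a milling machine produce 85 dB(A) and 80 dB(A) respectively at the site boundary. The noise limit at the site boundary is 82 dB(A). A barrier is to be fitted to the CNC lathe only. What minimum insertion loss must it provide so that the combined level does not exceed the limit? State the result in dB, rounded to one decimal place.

7.3 dB

The untreated sources together contribute 10^(80/10) = 1.000e+08, i.e. 80.00 dB(A).
To meet 82 dB(A) overall, the treated CNC lathe may contribute at most 10^(82/10) − 1.000e+08 = 5.849e+07, i.e. 77.67 dB(A).
Required insertion loss = 85 − 77.67 = 7.33 dB.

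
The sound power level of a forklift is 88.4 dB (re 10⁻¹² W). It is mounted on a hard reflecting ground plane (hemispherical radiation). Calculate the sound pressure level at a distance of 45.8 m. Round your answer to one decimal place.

47.2 dB

Free-field hemispherical radiation: L_p = L_w − 10·log₁₀(2π·r²), r = 45.8 m.
2π·r² = 1.318e+04 m², 10·log₁₀ of that is 41.199 dB.
L_p = 88.4 − 41.199 = 47.20 dB.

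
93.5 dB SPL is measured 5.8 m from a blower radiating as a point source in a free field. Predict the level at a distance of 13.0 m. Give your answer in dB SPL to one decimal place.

For a point source, L₂ = L₁ − 20·log₁₀(r₂/r₁).
L₂ = 93.5 − 20·log₁₀(13.0/5.8) = 93.5 − 7.010 = 86.49 dB SPL.

86.5 dB SPL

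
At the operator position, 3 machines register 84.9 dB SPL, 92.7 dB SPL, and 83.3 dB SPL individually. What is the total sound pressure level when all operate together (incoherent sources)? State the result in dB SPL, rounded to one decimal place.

Incoherent sources combine by intensity addition: L_total = 10·log₁₀(Σ 10^(L_i/10)).
Σ 10^(L/10) = 10^(84.9/10) + 10^(92.7/10) + 10^(83.3/10) = 2.385e+09.
L_total = 10·log₁₀(2.385e+09) = 93.77 dB SPL.

93.8 dB SPL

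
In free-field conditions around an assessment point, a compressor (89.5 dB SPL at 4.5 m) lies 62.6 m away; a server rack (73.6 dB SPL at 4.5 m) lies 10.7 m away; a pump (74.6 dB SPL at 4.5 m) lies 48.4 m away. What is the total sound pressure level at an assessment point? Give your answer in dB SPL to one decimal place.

69.5 dB SPL

Propagate each source to the receiver with L = L_ref − 20·log₁₀(r/r_ref), then add intensities.
compressor: 89.5 − 20·log₁₀(62.6/4.5) = 89.5 − 22.87 = 66.63 dB SPL.
server rack: 73.6 − 20·log₁₀(10.7/4.5) = 73.6 − 7.52 = 66.08 dB SPL.
pump: 74.6 − 20·log₁₀(48.4/4.5) = 74.6 − 20.63 = 53.97 dB SPL.
Σ 10^(L/10) = 8.907e+06 → L_total = 10·log₁₀(8.907e+06) = 69.50 dB SPL.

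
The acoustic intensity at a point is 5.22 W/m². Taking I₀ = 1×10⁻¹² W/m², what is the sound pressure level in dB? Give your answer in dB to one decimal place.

I/I₀ = 5.22/10⁻¹² = 5.22×10^12, and L = 10·log₁₀(I/I₀).
L = 10·(0.7177 + 12) = 127.18 dB.

127.2 dB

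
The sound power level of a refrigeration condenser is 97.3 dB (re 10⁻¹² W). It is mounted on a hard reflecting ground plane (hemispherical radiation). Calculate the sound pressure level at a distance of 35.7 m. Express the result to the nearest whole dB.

58 dB

The power spreads over a hemisphere of area 2π·r², so L_p = L_w − 10·log₁₀(2π·r²).
2π·r² = 8008 m², 10·log₁₀ of that is 39.035 dB.
L_p = 97.3 − 39.035 = 58.26 dB.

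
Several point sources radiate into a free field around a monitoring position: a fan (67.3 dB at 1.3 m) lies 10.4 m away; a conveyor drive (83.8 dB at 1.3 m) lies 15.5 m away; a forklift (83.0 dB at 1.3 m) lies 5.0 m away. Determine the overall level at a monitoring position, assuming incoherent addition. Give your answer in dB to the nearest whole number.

72 dB

Apply inverse-square spreading to bring every level to the receiver, then sum 10^(L/10).
fan: 67.3 − 20·log₁₀(10.4/1.3) = 67.3 − 18.06 = 49.24 dB.
conveyor drive: 83.8 − 20·log₁₀(15.5/1.3) = 83.8 − 21.53 = 62.27 dB.
forklift: 83.0 − 20·log₁₀(5.0/1.3) = 83.0 − 11.70 = 71.30 dB.
Σ 10^(L/10) = 1.526e+07 → L_total = 10·log₁₀(1.526e+07) = 71.84 dB.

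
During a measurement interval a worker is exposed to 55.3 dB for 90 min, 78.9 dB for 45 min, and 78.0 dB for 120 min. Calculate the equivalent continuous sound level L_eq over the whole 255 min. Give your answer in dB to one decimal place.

Weight each interval's intensity by its duration and average over T = 255 min:
Σ tᵢ·10^(Lᵢ/10) = 90·10^(55.3/10) + 45·10^(78.9/10) + 120·10^(78.0/10) = 1.110e+10.
L_eq = 10·log₁₀(1.110e+10/255) = 76.39 dB.

76.4 dB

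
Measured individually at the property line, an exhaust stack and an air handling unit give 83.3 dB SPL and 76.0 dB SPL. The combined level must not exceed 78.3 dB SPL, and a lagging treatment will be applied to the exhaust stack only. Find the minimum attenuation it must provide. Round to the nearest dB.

9 dB

The untreated sources together contribute 10^(76.0/10) = 3.981e+07, i.e. 76.00 dB SPL.
The limit corresponds to 10^(78.3/10) = 6.761e+07; subtracting the fixed part leaves 2.780e+07 for the exhaust stack, i.e. 74.44 dB SPL.
Required insertion loss = 83.3 − 74.44 = 8.86 dB.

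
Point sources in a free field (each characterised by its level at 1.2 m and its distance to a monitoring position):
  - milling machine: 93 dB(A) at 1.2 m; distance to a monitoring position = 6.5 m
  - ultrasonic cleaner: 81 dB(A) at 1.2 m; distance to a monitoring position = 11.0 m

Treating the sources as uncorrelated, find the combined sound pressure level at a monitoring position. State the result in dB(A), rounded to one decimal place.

78.4 dB(A)

First find each source's level at the receiver (point-source: −20·log₁₀(r/r_ref)), then combine on an intensity basis.
milling machine: 93 − 20·log₁₀(6.5/1.2) = 93 − 14.67 = 78.33 dB(A).
ultrasonic cleaner: 81 − 20·log₁₀(11.0/1.2) = 81 − 19.24 = 61.76 dB(A).
Σ 10^(L/10) = 6.950e+07 → L_total = 10·log₁₀(6.950e+07) = 78.42 dB(A).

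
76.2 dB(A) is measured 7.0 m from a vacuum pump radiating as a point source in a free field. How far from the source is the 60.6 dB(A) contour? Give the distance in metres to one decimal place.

42.2 m

The 15.6 dB drop corresponds to a distance ratio of 10^(15.6/20) for a point source.
r₂ = 7.0·10^((76.2−60.6)/20) = 7.0·10^(15.6/20) = 42.18 m.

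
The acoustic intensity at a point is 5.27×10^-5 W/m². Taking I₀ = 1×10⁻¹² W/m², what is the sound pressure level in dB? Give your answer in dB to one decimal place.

Dividing by I₀ shifts the exponent by 12: I/I₀ = 5.27×10^7.
L = 10·(0.7218 + 7) = 77.22 dB.

77.2 dB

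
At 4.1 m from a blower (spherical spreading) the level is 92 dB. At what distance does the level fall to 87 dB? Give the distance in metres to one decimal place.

7.3 m

Point-source spreading drops the level by 20·log₁₀(r₂/r₁); inverting, r₂/r₁ = 10^(ΔL/20).
r₂ = 4.1·10^((92−87)/20) = 4.1·10^(5.0/20) = 7.29 m.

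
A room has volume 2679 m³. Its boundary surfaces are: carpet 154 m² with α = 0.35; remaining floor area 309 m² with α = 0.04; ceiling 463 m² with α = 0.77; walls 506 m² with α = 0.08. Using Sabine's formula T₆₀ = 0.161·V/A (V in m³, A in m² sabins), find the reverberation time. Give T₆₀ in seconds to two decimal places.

0.93 s

Total absorption A = 154·0.35 + 309·0.04 + 463·0.77 + 506·0.08 = 463.25 m² sabins.
T₆₀ = 0.161 × 2679 / 463.25 = 0.931 s.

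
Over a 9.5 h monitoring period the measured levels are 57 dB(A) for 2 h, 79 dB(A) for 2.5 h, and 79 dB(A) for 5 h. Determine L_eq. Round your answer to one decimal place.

78.0 dB(A)

L_eq = 10·log₁₀[(1/T)·Σ tᵢ·10^(Lᵢ/10)] with T = 9.5 h.
Σ tᵢ·10^(Lᵢ/10) = 2·10^(57/10) + 2.5·10^(79/10) + 5·10^(79/10) = 5.967e+08.
L_eq = 10·log₁₀(5.967e+08/9.5) = 77.98 dB(A).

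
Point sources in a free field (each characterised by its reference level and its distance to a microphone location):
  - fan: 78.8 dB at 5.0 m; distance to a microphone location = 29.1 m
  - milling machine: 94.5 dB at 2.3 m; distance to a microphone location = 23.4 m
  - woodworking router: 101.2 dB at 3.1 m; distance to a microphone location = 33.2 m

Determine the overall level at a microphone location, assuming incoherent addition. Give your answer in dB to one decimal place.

Apply inverse-square spreading to bring every level to the receiver, then sum 10^(L/10).
fan: 78.8 − 20·log₁₀(29.1/5.0) = 78.8 − 15.30 = 63.50 dB.
milling machine: 94.5 − 20·log₁₀(23.4/2.3) = 94.5 − 20.15 = 74.35 dB.
woodworking router: 101.2 − 20·log₁₀(33.2/3.1) = 101.2 − 20.60 = 80.60 dB.
Σ 10^(L/10) = 1.444e+08 → L_total = 10·log₁₀(1.444e+08) = 81.60 dB.

81.6 dB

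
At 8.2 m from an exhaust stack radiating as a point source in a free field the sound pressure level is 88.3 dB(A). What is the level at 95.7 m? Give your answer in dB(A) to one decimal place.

For a point source, L₂ = L₁ − 20·log₁₀(r₂/r₁).
L₂ = 88.3 − 20·log₁₀(95.7/8.2) = 88.3 − 21.342 = 66.96 dB(A).

67.0 dB(A)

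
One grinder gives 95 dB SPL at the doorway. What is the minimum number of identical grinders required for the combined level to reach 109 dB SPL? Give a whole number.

N identical sources give L₁ + 10·log₁₀ N, so require 10·log₁₀ N ≥ 109 − 95 = 14.0 dB.
N ≥ 10^(14.0/10) = 25.119, so N = 26.

26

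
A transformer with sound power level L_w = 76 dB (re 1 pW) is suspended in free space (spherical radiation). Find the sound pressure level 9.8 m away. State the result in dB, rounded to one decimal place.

L_p = L_w − 10·log₁₀(4π·r²) with r = 9.8 m.
4π·r² = 1207 m², 10·log₁₀ of that is 30.817 dB.
L_p = 76 − 30.817 = 45.18 dB.

45.2 dB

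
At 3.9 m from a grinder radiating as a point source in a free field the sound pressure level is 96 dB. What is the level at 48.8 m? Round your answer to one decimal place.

74.1 dB

For a point source, L₂ = L₁ − 20·log₁₀(r₂/r₁).
L₂ = 96 − 20·log₁₀(48.8/3.9) = 96 − 21.947 = 74.05 dB.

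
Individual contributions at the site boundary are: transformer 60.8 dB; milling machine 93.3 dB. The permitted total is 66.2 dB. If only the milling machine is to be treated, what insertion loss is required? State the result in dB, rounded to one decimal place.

28.6 dB

The untreated sources together contribute 10^(60.8/10) = 1.202e+06, i.e. 60.80 dB.
To meet 66.2 dB overall, the treated milling machine may contribute at most 10^(66.2/10) − 1.202e+06 = 2.966e+06, i.e. 64.72 dB.
Required insertion loss = 93.3 − 64.72 = 28.58 dB.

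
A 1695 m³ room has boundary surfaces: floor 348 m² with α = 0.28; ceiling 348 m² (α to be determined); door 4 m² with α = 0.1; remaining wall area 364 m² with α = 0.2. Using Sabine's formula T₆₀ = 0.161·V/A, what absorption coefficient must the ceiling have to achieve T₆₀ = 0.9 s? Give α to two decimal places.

0.38

A = 0.161·V/T₆₀ = 0.161·1695/0.9 = 303.22 m² sabins.
Absorption from the other surfaces = 348·0.28 + 4·0.1 + 364·0.2 = 170.64 m², so the ceiling must supply 132.58 m² over 348 m².
α = 132.58/348 = 0.381.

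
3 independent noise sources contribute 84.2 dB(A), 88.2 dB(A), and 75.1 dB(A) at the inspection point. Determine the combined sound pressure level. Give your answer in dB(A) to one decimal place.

For uncorrelated sources the intensities add, so convert each level to linear form, sum, and take 10·log₁₀ of the total.
Σ 10^(L/10) = 10^(84.2/10) + 10^(88.2/10) + 10^(75.1/10) = 9.561e+08.
L_total = 10·log₁₀(9.561e+08) = 89.80 dB(A).

89.8 dB(A)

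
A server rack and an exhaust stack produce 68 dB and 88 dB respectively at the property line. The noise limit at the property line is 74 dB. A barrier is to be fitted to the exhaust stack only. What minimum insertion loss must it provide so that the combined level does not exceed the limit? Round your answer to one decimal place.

15.3 dB

Everything except the exhaust stack sums to 10^(68/10) = 6.310e+06 in linear terms, 68.00 dB.
The limit corresponds to 10^(74/10) = 2.512e+07; subtracting the fixed part leaves 1.881e+07 for the exhaust stack, i.e. 72.74 dB.
So the exhaust stack must be reduced from 88 to 72.74 dB: IL = 15.26 dB.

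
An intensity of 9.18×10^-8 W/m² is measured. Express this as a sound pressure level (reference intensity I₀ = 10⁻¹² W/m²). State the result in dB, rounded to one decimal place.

49.6 dB

L = 10·log₁₀(I/I₀) = 10·log₁₀(9.18×10^-8/10⁻¹²) = 10·log₁₀(9.18×10^4).
L = 10·(0.9628 + 4) = 49.63 dB.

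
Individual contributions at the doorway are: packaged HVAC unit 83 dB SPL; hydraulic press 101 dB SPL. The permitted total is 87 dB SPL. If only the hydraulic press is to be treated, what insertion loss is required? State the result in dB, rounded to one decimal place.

Fixed contribution from the other source: Σ 10^(L/10) = 10^(83/10) = 1.995e+08 (83.00 dB SPL).
To meet 87 dB SPL overall, the treated hydraulic press may contribute at most 10^(87/10) − 1.995e+08 = 3.017e+08, i.e. 84.80 dB SPL.
Required insertion loss = 101 − 84.80 = 16.20 dB.

16.2 dB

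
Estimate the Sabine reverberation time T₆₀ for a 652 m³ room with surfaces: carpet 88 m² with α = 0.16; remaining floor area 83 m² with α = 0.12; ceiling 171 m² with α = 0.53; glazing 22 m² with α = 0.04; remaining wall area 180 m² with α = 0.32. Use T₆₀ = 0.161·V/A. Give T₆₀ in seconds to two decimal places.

0.61 s

Total absorption A = 88·0.16 + 83·0.12 + 171·0.53 + 22·0.04 + 180·0.32 = 173.15 m² sabins.
T₆₀ = 0.161 × 652 / 173.15 = 0.606 s.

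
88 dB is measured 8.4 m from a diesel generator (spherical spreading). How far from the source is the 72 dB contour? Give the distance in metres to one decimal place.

53.0 m

The 16.0 dB drop corresponds to a distance ratio of 10^(16.0/20) for a point source.
r₂ = 8.4·10^((88−72)/20) = 8.4·10^(16.0/20) = 53.00 m.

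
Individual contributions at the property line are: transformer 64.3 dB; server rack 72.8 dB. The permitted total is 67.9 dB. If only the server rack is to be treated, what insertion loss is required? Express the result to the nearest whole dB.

7 dB

Fixed contribution from the other source: Σ 10^(L/10) = 10^(64.3/10) = 2.692e+06 (64.30 dB).
The limit corresponds to 10^(67.9/10) = 6.166e+06; subtracting the fixed part leaves 3.474e+06 for the server rack, i.e. 65.41 dB.
Required insertion loss = 72.8 − 65.41 = 7.39 dB.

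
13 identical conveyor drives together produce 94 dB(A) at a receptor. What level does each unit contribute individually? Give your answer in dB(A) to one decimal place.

82.9 dB(A)

For N identical incoherent sources L_total = L₁ + 10·log₁₀ N, so L₁ = 94 − 10·log₁₀(13) = 94 − 11.139.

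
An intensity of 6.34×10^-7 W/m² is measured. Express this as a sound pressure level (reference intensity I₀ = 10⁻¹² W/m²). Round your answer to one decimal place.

Dividing by I₀ shifts the exponent by 12: I/I₀ = 6.34×10^5.
L = 10·(0.8021 + 5) = 58.02 dB.

58.0 dB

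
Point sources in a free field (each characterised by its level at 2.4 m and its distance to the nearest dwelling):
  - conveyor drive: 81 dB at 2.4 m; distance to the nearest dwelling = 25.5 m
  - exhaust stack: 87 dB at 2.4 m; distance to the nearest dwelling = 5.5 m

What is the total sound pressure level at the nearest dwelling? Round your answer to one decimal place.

First find each source's level at the receiver (point-source: −20·log₁₀(r/r_ref)), then combine on an intensity basis.
conveyor drive: 81 − 20·log₁₀(25.5/2.4) = 81 − 20.53 = 60.47 dB.
exhaust stack: 87 − 20·log₁₀(5.5/2.4) = 87 − 7.20 = 79.80 dB.
Σ 10^(L/10) = 9.655e+07 → L_total = 10·log₁₀(9.655e+07) = 79.85 dB.

79.8 dB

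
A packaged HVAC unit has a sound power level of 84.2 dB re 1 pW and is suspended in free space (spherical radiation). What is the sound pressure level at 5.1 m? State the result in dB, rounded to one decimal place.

59.1 dB

L_p = L_w − 10·log₁₀(4π·r²) with r = 5.1 m.
4π·r² = 326.9 m², 10·log₁₀ of that is 25.144 dB.
L_p = 84.2 − 25.144 = 59.06 dB.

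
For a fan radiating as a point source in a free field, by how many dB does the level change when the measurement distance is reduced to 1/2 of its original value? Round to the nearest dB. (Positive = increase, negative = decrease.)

Point-source spreading: ΔL = −20·log₁₀(r₂/r₁).
ΔL = −20·log₁₀(0.5) = +6.02 dB.

+6 dB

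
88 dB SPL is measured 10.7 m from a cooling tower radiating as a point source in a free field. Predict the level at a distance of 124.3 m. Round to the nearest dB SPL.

Spherical spreading from a point source gives a 20·log₁₀(r₂/r₁) drop.
L₂ = 88 − 20·log₁₀(124.3/10.7) = 88 − 21.302 = 66.70 dB SPL.

67 dB SPL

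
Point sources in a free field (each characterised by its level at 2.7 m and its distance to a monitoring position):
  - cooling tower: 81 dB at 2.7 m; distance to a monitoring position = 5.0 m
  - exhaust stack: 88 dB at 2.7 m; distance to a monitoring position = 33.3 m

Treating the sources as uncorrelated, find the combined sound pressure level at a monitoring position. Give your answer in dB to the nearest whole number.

76 dB

Apply inverse-square spreading to bring every level to the receiver, then sum 10^(L/10).
cooling tower: 81 − 20·log₁₀(5.0/2.7) = 81 − 5.35 = 75.65 dB.
exhaust stack: 88 − 20·log₁₀(33.3/2.7) = 88 − 21.82 = 66.18 dB.
Σ 10^(L/10) = 4.086e+07 → L_total = 10·log₁₀(4.086e+07) = 76.11 dB.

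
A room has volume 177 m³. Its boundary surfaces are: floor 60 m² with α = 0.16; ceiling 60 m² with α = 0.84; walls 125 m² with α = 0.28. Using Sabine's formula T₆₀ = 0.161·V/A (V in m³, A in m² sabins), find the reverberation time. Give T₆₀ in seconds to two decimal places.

0.30 s

A = Σ Sᵢαᵢ = 60·0.16 + 60·0.84 + 125·0.28 = 95.00 m².
T₆₀ = 0.161·V/A = 0.161·177/95.00 = 0.300 s.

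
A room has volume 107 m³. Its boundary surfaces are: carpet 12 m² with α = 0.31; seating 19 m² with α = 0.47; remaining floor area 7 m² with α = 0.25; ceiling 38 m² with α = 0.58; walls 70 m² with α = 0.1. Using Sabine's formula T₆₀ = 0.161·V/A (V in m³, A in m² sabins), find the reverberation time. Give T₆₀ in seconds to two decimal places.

0.40 s

A = Σ Sᵢαᵢ = 12·0.31 + 19·0.47 + 7·0.25 + 38·0.58 + 70·0.1 = 43.44 m².
T₆₀ = 0.161 × 107 / 43.44 = 0.397 s.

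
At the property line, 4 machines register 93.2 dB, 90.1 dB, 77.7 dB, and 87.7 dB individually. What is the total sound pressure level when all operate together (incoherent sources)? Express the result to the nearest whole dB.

For uncorrelated sources the intensities add, so convert each level to linear form, sum, and take 10·log₁₀ of the total.
Σ 10^(L/10) = 10^(93.2/10) + 10^(90.1/10) + 10^(77.7/10) + 10^(87.7/10) = 3.760e+09.
L_total = 10·log₁₀(3.760e+09) = 95.75 dB.

96 dB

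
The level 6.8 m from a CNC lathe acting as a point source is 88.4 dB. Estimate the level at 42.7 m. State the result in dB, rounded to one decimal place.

Point-source attenuation: ΔL = 20·log₁₀(r₂/r₁) = 20·log₁₀(42.7/6.8) = 15.958 dB.
L₂ = 88.4 − 20·log₁₀(42.7/6.8) = 88.4 − 15.958 = 72.44 dB.

72.4 dB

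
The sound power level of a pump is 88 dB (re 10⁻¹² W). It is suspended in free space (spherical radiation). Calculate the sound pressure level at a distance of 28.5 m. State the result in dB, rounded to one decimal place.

The power spreads over a sphere of area 4π·r², so L_p = L_w − 10·log₁₀(4π·r²).
4π·r² = 1.021e+04 m², 10·log₁₀ of that is 40.089 dB.
L_p = 88 − 40.089 = 47.91 dB.

47.9 dB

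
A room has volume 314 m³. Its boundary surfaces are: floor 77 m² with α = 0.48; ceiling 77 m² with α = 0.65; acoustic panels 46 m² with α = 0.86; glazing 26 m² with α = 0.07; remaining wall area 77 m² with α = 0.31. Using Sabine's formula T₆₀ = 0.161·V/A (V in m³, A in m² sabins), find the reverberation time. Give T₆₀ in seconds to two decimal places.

0.33 s

Summing Sᵢαᵢ: 77·0.48 + 77·0.65 + 46·0.86 + 26·0.07 + 77·0.31 = 152.26 m².
T₆₀ = 0.161 × 314 / 152.26 = 0.332 s.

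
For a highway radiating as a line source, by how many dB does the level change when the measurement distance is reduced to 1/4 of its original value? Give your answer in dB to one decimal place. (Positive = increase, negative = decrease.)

+6.0 dB

A line source loses 3 dB per doubling of distance; generally ΔL = −10·log₁₀(r₂/r₁).
ΔL = −10·log₁₀(0.25) = +6.02 dB.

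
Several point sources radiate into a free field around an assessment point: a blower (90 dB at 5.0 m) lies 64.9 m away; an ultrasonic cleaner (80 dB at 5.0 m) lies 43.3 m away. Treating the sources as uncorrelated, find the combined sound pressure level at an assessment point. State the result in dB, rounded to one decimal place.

Propagate each source to the receiver with L = L_ref − 20·log₁₀(r/r_ref), then add intensities.
blower: 90 − 20·log₁₀(64.9/5.0) = 90 − 22.27 = 67.73 dB.
ultrasonic cleaner: 80 − 20·log₁₀(43.3/5.0) = 80 − 18.75 = 61.25 dB.
Σ 10^(L/10) = 7.269e+06 → L_total = 10·log₁₀(7.269e+06) = 68.61 dB.

68.6 dB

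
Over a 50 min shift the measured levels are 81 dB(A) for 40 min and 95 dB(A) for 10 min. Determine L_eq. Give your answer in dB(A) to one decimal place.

88.7 dB(A)

Weight each interval's intensity by its duration and average over T = 50 min:
Σ tᵢ·10^(Lᵢ/10) = 40·10^(81/10) + 10·10^(95/10) = 3.666e+10.
L_eq = 10·log₁₀(3.666e+10/50) = 88.65 dB(A).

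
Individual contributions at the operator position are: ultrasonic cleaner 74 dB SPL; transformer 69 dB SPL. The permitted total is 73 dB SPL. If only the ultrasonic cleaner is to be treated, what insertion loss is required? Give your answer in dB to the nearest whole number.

The untreated sources together contribute 10^(69/10) = 7.943e+06, i.e. 69.00 dB SPL.
The limit corresponds to 10^(73/10) = 1.995e+07; subtracting the fixed part leaves 1.201e+07 for the ultrasonic cleaner, i.e. 70.80 dB SPL.
Required insertion loss = 74 − 70.80 = 3.20 dB.

3 dB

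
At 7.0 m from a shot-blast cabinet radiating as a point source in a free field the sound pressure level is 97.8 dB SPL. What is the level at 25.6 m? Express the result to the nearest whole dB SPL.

87 dB SPL

Point-source attenuation: ΔL = 20·log₁₀(r₂/r₁) = 20·log₁₀(25.6/7.0) = 11.263 dB.
L₂ = 97.8 − 20·log₁₀(25.6/7.0) = 97.8 − 11.263 = 86.54 dB SPL.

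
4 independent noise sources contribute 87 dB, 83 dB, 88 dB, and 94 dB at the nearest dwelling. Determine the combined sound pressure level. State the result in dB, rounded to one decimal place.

95.8 dB

For uncorrelated sources the intensities add, so convert each level to linear form, sum, and take 10·log₁₀ of the total.
Σ 10^(L/10) = 10^(87/10) + 10^(83/10) + 10^(88/10) + 10^(94/10) = 3.844e+09.
L_total = 10·log₁₀(3.844e+09) = 95.85 dB.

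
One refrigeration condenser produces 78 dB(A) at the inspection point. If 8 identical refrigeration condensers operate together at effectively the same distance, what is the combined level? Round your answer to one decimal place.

N identical incoherent sources raise the level by 10·log₁₀ N.
L_total = 78 + 10·log₁₀(8) = 78 + 9.031 = 87.03 dB(A).

87.0 dB(A)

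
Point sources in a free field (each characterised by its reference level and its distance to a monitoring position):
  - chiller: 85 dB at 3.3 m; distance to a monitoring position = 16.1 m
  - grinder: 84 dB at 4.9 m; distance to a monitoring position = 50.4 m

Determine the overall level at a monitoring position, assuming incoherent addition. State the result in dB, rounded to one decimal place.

71.9 dB

Propagate each source to the receiver with L = L_ref − 20·log₁₀(r/r_ref), then add intensities.
chiller: 85 − 20·log₁₀(16.1/3.3) = 85 − 13.77 = 71.23 dB.
grinder: 84 − 20·log₁₀(50.4/4.9) = 84 − 20.24 = 63.76 dB.
Σ 10^(L/10) = 1.566e+07 → L_total = 10·log₁₀(1.566e+07) = 71.95 dB.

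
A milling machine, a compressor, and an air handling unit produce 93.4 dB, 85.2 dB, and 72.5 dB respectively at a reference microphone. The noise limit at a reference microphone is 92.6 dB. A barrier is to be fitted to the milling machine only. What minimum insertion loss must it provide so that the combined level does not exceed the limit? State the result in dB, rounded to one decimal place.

Fixed contribution from the other sources: Σ 10^(L/10) = 10^(85.2/10) + 10^(72.5/10) = 3.489e+08 (85.43 dB).
The limit corresponds to 10^(92.6/10) = 1.820e+09; subtracting the fixed part leaves 1.471e+09 for the milling machine, i.e. 91.68 dB.
Required insertion loss = 93.4 − 91.68 = 1.72 dB.

1.7 dB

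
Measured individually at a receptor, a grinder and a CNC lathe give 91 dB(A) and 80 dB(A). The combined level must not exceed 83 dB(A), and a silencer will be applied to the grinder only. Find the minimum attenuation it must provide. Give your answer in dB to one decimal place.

The untreated sources together contribute 10^(80/10) = 1.000e+08, i.e. 80.00 dB(A).
The limit corresponds to 10^(83/10) = 1.995e+08; subtracting the fixed part leaves 9.953e+07 for the grinder, i.e. 79.98 dB(A).
Required insertion loss = 91 − 79.98 = 11.02 dB.

11.0 dB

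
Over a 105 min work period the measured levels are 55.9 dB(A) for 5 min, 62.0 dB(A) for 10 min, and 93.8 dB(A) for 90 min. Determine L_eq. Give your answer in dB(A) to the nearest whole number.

L_eq = 10·log₁₀[(1/T)·Σ tᵢ·10^(Lᵢ/10)] with T = 105 min.
Σ tᵢ·10^(Lᵢ/10) = 5·10^(55.9/10) + 10·10^(62.0/10) + 90·10^(93.8/10) = 2.159e+11.
L_eq = 10·log₁₀(2.159e+11/105) = 93.13 dB(A).

93 dB(A)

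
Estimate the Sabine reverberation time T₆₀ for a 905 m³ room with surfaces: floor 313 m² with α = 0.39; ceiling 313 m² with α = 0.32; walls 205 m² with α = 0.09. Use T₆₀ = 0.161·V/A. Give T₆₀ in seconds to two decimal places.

0.61 s

A = Σ Sᵢαᵢ = 313·0.39 + 313·0.32 + 205·0.09 = 240.68 m².
T₆₀ = 0.161·V/A = 0.161·905/240.68 = 0.605 s.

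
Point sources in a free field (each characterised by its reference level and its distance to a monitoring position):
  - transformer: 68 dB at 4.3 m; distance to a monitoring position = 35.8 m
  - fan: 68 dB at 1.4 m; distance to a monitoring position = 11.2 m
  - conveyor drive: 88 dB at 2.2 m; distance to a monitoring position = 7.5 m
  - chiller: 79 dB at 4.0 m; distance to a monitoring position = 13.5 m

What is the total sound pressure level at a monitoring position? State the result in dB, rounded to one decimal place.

First find each source's level at the receiver (point-source: −20·log₁₀(r/r_ref)), then combine on an intensity basis.
transformer: 68 − 20·log₁₀(35.8/4.3) = 68 − 18.41 = 49.59 dB.
fan: 68 − 20·log₁₀(11.2/1.4) = 68 − 18.06 = 49.94 dB.
conveyor drive: 88 − 20·log₁₀(7.5/2.2) = 88 − 10.65 = 77.35 dB.
chiller: 79 − 20·log₁₀(13.5/4.0) = 79 − 10.57 = 68.43 dB.
Σ 10^(L/10) = 6.145e+07 → L_total = 10·log₁₀(6.145e+07) = 77.89 dB.

77.9 dB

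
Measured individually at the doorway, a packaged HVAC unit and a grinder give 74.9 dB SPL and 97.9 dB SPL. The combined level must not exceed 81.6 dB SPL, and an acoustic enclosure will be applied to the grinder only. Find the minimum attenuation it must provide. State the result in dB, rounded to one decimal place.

17.3 dB

Fixed contribution from the other source: Σ 10^(L/10) = 10^(74.9/10) = 3.090e+07 (74.90 dB SPL).
To meet 81.6 dB SPL overall, the treated grinder may contribute at most 10^(81.6/10) − 3.090e+07 = 1.136e+08, i.e. 80.56 dB SPL.
So the grinder must be reduced from 97.9 to 80.56 dB SPL: IL = 17.34 dB.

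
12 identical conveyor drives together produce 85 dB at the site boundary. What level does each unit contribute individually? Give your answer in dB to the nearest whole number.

74 dB

12 equal contributions raise the level by 10·log₁₀ 12 = 10.792 dB, so each unit alone gives 85 − 10.792.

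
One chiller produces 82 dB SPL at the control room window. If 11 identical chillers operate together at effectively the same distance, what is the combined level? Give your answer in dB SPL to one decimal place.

With 11 equal, uncorrelated contributions the intensity is 11× that of one unit, giving a rise of 10·log₁₀ 11.
L_total = 82 + 10·log₁₀(11) = 82 + 10.414 = 92.41 dB SPL.

92.4 dB SPL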